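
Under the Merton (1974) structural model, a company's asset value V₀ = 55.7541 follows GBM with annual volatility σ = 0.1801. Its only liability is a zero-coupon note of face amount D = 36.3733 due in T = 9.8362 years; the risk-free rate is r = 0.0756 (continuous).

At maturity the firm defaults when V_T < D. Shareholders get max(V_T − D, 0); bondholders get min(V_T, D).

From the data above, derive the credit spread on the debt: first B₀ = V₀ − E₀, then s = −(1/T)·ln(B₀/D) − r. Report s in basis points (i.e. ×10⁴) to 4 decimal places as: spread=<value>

Equity is a call on the firm's assets struck at D = 36.3733:
d₁ = [ln(V₀/D) + (r + σ²/2)T] / (σ√T)
   = [ln(55.7541/36.3733) + (0.0756 + 0.5·0.1801²)·9.8362] / (0.1801·√9.8362)
   = [0.427116 + 0.903140] / 0.564843 = 2.355092
d₂ = d₁ − σ√T = 2.355092 − 0.564843 = 1.790250
N(d₁) = 0.990741,  N(d₂) = 0.963293,  e^(−rT) = 0.475391
E₀ = V₀·N(d₁) − D·e^(−rT)·N(d₂)
   = 55.7541·0.990741 − 36.3733·0.475391·0.963293 = 38.581033
B₀ = V₀ − E₀ = 55.7541 − 38.581033 = 17.173067
spread = −(1/T)·ln(B₀/D) − r = −(1/9.8362)·ln(17.173067/36.3733) − 0.0756 = 0.00069905
in basis points: 0.00069905 × 10⁴ = 6.9905 bp

spread=6.9905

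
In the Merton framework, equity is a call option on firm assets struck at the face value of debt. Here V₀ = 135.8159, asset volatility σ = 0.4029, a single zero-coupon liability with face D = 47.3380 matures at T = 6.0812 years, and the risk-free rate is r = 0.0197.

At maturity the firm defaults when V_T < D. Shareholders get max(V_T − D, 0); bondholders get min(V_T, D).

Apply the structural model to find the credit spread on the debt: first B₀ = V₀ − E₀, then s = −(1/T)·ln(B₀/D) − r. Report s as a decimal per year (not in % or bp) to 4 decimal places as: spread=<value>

Equity is a call on the firm's assets struck at D = 47.3380:
d₁ = [ln(V₀/D) + (r + σ²/2)T] / (σ√T)
   = [ln(135.8159/47.3380) + (0.0197 + 0.5·0.4029²)·6.0812] / (0.4029·√6.0812)
   = [1.053987 + 0.613375] / 0.993555 = 1.678178
d₂ = d₁ − σ√T = 1.678178 − 0.993555 = 0.684623
N(d₁) = 0.953344,  N(d₂) = 0.753209,  e^(−rT) = 0.887098
E₀ = V₀·N(d₁) − D·e^(−rT)·N(d₂)
   = 135.8159·0.953344 − 47.3380·0.887098·0.753209 = 97.849400
B₀ = V₀ − E₀ = 135.8159 − 97.849400 = 37.966500
spread = −(1/T)·ln(B₀/D) − r = −(1/6.0812)·ln(37.966500/47.3380) − 0.0197 = 0.01657724

spread=0.0166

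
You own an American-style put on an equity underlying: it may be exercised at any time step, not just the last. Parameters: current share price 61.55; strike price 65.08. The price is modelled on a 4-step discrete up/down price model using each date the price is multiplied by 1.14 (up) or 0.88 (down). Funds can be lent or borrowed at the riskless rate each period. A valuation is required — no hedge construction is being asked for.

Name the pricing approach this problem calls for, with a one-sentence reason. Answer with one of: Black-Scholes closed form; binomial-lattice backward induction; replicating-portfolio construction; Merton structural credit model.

Key observation: early exercise of the strike-65.08 put must be checked at each of the 4 dates (spot 61.55), which forces a node-by-node comparison of intrinsic and continuation value backward from expiry.

framework: binomial-lattice backward induction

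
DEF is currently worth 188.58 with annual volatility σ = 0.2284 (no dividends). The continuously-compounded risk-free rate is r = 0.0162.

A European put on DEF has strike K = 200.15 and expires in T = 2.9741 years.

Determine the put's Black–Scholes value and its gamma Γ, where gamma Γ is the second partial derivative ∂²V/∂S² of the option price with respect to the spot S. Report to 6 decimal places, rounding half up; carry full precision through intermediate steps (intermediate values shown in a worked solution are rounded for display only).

price = 30.700889
Γ = 0.005295

σ√T = 0.2284·√2.9741 = 0.393889
d₁ = (ln(S/K) + (r+σ²/2)T) / (σ√T) = (ln(188.58/200.15) + (0.0162+0.2284²/2)·2.9741) / 0.393889 = (-0.059545 + 0.125755) / 0.393889 = 0.168093
d₂ = d₁ − σ√T = 0.168093 − 0.393889 = -0.225796
e^{−rT} = 0.952962
N(−d₁) = 0.433255,  N(−d₂) = 0.589320
Put price V = K·e^{−rT}·N(−d₂) − S·N(−d₁) = 112.404137 − 81.703248 = 30.700889
φ(d₁) = (1/√(2π))·e^{−d₁²/2} = 0.393346
Γ = φ(d₁) / (S·σ·√T) = 0.005295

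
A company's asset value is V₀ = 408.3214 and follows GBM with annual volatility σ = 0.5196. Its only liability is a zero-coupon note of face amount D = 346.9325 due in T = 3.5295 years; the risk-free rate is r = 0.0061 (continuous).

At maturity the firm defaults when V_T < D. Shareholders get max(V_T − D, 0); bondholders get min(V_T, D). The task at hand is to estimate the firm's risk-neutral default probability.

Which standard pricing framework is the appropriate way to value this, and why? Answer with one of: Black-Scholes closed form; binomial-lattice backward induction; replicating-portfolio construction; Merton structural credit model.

framework: Merton structural credit model

Key observation: assets follow a GBM and default happens iff V_T < 346.9325; valuing claims on that split (equity as a call, risky debt as the residual) is the structural model's definition.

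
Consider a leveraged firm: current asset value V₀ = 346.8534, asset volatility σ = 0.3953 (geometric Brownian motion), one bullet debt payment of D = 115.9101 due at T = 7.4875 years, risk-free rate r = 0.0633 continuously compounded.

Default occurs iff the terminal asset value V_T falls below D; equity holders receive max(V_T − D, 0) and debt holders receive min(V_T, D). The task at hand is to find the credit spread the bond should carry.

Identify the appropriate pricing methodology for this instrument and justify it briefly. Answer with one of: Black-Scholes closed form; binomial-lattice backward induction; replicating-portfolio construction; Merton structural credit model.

framework: Merton structural credit model

Key observation: the asked-for credit quantity lives on the firm's capital structure — asset value, asset volatility, debt face 115.9101 — which is the structural model's domain.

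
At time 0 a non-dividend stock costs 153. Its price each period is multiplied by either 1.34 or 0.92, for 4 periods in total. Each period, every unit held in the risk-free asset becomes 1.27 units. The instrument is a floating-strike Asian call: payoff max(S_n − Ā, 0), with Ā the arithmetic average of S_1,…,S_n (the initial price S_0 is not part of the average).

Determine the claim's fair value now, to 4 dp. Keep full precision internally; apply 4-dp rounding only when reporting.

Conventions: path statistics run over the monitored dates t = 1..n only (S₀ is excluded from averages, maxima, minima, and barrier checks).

With p* = (R−d)/(u−d) = 0.8333, sum probability × payoff across the paths and divide by R^4.
Enumerate all 2^4 = 16 price paths (U = up ×1.34, D = down ×0.92); each path with k up-moves has probability p*^k·(1−p*)^(4−k).
DDDD: Ā=124.7516, payoff=0.0000, prob=0.000772
UDDD: Ā=181.7035, payoff=0.0000, prob=0.003858
DUDD: Ā=165.6385, payoff=0.0000, prob=0.003858
UUDD: Ā=241.2561, payoff=0.0000, prob=0.019290
DDUD: Ā=150.8587, payoff=8.7879, prob=0.003858
UDUD: Ā=219.7290, payoff=12.7998, prob=0.019290
DUUD: Ā=203.6640, payoff=28.8648, prob=0.019290
UUUD: Ā=296.6410, payoff=42.0422, prob=0.096451
DDDU: Ā=137.2613, payoff=22.3853, prob=0.003858
UDDU: Ā=199.9240, payoff=32.6047, prob=0.019290
DUDU: Ā=183.8590, payoff=48.6697, prob=0.019290
UUDU: Ā=267.7947, payoff=70.8885, prob=0.096451
DDUU: Ā=169.0792, payoff=63.4495, prob=0.019290
UDUU: Ā=246.2676, payoff=92.4156, prob=0.096451
DUUU: Ā=230.2026, payoff=108.4806, prob=0.096451
UUUU: Ā=335.2950, payoff=158.0044, prob=0.482253
Price = Σ prob·payoff / R^4 = 110.182649 / 2.601446 = 42.3544

price = 42.3544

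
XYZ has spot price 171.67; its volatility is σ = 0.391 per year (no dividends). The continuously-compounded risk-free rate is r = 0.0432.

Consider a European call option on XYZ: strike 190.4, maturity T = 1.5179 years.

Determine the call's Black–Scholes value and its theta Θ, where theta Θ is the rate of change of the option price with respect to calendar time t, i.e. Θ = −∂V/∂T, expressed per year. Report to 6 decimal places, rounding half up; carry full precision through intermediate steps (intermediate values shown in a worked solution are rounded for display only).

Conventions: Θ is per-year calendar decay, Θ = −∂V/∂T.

σ√T = 0.391·√1.5179 = 0.481724
d₁ = (ln(S/K) + (r+σ²/2)T) / (σ√T) = (ln(171.67/190.4) + (0.0432+0.391²/2)·1.5179) / 0.481724 = (-0.103553 + 0.181602) / 0.481724 = 0.162021
d₂ = d₁ − σ√T = 0.162021 − 0.481724 = -0.319703
e^{−rT} = 0.936530
N(d₁) = 0.564355,  N(d₂) = 0.374597
Call price V = S·N(d₁) − K·e^{−rT}·N(d₂) = 96.882855 − 66.796334 = 30.086521
φ(d₁) = (1/√(2π))·e^{−d₁²/2} = 0.393740
Θ = −S·φ(d₁)·σ/(2√T) − r·K·e^{−rT}·N(d₂) = −10.725793 − 2.885602 = -13.611394

price = 30.086521
Θ = -13.611394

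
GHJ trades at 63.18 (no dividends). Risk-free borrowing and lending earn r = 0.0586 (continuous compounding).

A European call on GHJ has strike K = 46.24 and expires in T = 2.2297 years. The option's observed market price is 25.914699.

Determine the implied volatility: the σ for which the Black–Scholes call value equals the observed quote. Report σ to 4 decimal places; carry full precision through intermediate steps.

sigma = 0.3715

At σ = 0.3715 the Black–Scholes value reproduces the quote:
σ√T = 0.3715·√2.2297 = 0.554730
d₁ = (ln(S/K) + (r+σ²/2)T) / (σ√T) = (ln(63.18/46.24) + (0.0586+0.3715²/2)·2.2297) / 0.554730 = (0.312143 + 0.284523) / 0.554730 = 1.075596
d₂ = d₁ − σ√T = 1.075596 − 0.554730 = 0.520866
e^{−rT} = 0.877516
N(d₁) = 0.858946,  N(d₂) = 0.698770
V = S·N(d₁) − K·e^{−rT}·N(d₂) = 54.268210 − 28.353512 = 25.914699 (matching the quote); vega is positive throughout, so no other σ reproduces this price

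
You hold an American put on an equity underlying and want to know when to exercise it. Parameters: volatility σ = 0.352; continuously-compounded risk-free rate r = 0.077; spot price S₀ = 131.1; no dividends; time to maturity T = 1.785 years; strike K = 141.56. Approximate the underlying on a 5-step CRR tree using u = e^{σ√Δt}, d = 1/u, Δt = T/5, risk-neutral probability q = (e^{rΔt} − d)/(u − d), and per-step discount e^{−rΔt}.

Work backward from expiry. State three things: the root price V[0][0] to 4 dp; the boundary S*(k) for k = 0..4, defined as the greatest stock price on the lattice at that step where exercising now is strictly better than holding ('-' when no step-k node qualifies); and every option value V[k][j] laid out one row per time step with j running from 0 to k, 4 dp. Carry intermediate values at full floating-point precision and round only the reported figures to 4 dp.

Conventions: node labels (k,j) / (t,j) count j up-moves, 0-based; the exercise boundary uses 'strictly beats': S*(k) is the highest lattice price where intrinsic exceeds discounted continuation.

params: Δt=0.35700 u=1.23407 d=0.81033 q=0.51338 e^(-rΔt)=0.97289
t_5 payoffs: 95.7561 71.8038 35.3262 0.0000 0.0000 0.0000
t_4: node(4,0) S=56.5253 payoff=85.0347 vs cont=81.1964 → 85.0347 [stop]  node(4,1) S=86.0840 payoff=55.4760 vs cont=51.6376 → 55.4760 [stop]  node(4,2) S=131.1000 payoff=10.4600 vs cont=16.7242 → 16.7242 [wait]  node(4,3) S=199.6562 payoff=0.0000 vs cont=0.0000 → 0.0000 [wait]  node(4,4) S=304.0624 payoff=0.0000 vs cont=0.0000 → 0.0000 [wait]  ⇒ S*(4)=86.0840
t_3: node(3,0) S=69.7562 payoff=71.8038 vs cont=67.9655 → 71.8038 [stop]  node(3,1) S=106.2338 payoff=35.3262 vs cont=34.6166 → 35.3262 [stop]  node(3,2) S=161.7867 payoff=0.0000 vs cont=7.9176 → 7.9176 [wait]  node(3,3) S=246.3898 payoff=0.0000 vs cont=0.0000 → 0.0000 [wait]  ⇒ S*(3)=106.2338
t_2: node(2,0) S=86.0840 payoff=55.4760 vs cont=51.6376 → 55.4760 [stop]  node(2,1) S=131.1000 payoff=10.4600 vs cont=20.6787 → 20.6787 [wait]  node(2,2) S=199.6562 payoff=0.0000 vs cont=3.7483 → 3.7483 [wait]  ⇒ S*(2)=86.0840
t_1: node(1,0) S=106.2338 payoff=35.3262 vs cont=36.5917 → 36.5917 [wait]  node(1,1) S=161.7867 payoff=0.0000 vs cont=11.6619 → 11.6619 [wait]  ⇒ S*(1)=-
t_0: node(0,0) S=131.1000 payoff=10.4600 vs cont=23.1480 → 23.1480 [wait]  ⇒ S*(0)=-

price = 23.1480
boundary = - - 86.0840 106.2338 86.0840
tree:
23.1480
36.5917 11.6619
55.4760 20.6787 3.7483
71.8038 35.3262 7.9176 0.0000
85.0347 55.4760 16.7242 0.0000 0.0000
95.7561 71.8038 35.3262 0.0000 0.0000 0.0000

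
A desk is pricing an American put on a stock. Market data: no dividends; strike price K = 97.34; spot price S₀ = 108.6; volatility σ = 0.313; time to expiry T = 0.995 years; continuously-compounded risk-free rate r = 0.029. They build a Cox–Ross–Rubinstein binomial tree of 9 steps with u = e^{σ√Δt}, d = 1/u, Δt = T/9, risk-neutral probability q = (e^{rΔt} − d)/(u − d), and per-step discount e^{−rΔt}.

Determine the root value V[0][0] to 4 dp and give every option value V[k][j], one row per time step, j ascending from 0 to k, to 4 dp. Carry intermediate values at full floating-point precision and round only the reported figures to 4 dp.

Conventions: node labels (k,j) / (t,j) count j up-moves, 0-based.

Δt=0.11056  u=1.10968  d=0.90116  q=0.48941  discount=0.99680
step 9 (expiry): payoffs max(K−S,0) = 54.7754 44.9264 32.7984 17.8640 0.0000 0.0000 0.0000 0.0000 0.0000 0.0000
k=8: (k=8,j=0): S=47.2331, K−S=50.1069, hold=49.7954 ⇒ V=50.1069 exercise | (k=8,j=1): S=58.1624, K−S=39.1776, hold=38.8661 ⇒ V=39.1776 exercise | (k=8,j=2): S=71.6206, K−S=25.7194, hold=25.4078 ⇒ V=25.7194 exercise | (k=8,j=3): S=88.1930, K−S=9.1470, hold=9.0921 ⇒ V=9.1470 exercise | (k=8,j=4): S=108.6000, K−S=0.0000, hold=0.0000 ⇒ V=0.0000 continue | (k=8,j=5): S=133.7291, K−S=0.0000, hold=0.0000 ⇒ V=0.0000 continue | (k=8,j=6): S=164.6727, K−S=0.0000, hold=0.0000 ⇒ V=0.0000 continue | (k=8,j=7): S=202.7765, K−S=0.0000, hold=0.0000 ⇒ V=0.0000 continue | (k=8,j=8): S=249.6972, K−S=0.0000, hold=0.0000 ⇒ V=0.0000 continue
k=7: (k=7,j=0): S=52.4136, K−S=44.9264, hold=44.6148 ⇒ V=44.9264 exercise | (k=7,j=1): S=64.5416, K−S=32.7984, hold=32.4868 ⇒ V=32.7984 exercise | (k=7,j=2): S=79.4760, K−S=17.8640, hold=17.5524 ⇒ V=17.8640 exercise | (k=7,j=3): S=97.8660, K−S=0.0000, hold=4.6555 ⇒ V=4.6555 continue | (k=7,j=4): S=120.5113, K−S=0.0000, hold=0.0000 ⇒ V=0.0000 continue | (k=7,j=5): S=148.3965, K−S=0.0000, hold=0.0000 ⇒ V=0.0000 continue | (k=7,j=6): S=182.7341, K−S=0.0000, hold=0.0000 ⇒ V=0.0000 continue | (k=7,j=7): S=225.0171, K−S=0.0000, hold=0.0000 ⇒ V=0.0000 continue
k=6: (k=6,j=0): S=58.1624, K−S=39.1776, hold=38.8661 ⇒ V=39.1776 exercise | (k=6,j=1): S=71.6206, K−S=25.7194, hold=25.4078 ⇒ V=25.7194 exercise | (k=6,j=2): S=88.1930, K−S=9.1470, hold=11.3632 ⇒ V=11.3632 continue | (k=6,j=3): S=108.6000, K−S=0.0000, hold=2.3695 ⇒ V=2.3695 continue | (k=6,j=4): S=133.7291, K−S=0.0000, hold=0.0000 ⇒ V=0.0000 continue | (k=6,j=5): S=164.6727, K−S=0.0000, hold=0.0000 ⇒ V=0.0000 continue | (k=6,j=6): S=202.7765, K−S=0.0000, hold=0.0000 ⇒ V=0.0000 continue
k=5: (k=5,j=0): S=64.5416, K−S=32.7984, hold=32.4868 ⇒ V=32.7984 exercise | (k=5,j=1): S=79.4760, K−S=17.8640, hold=18.6336 ⇒ V=18.6336 continue | (k=5,j=2): S=97.8660, K−S=0.0000, hold=6.9393 ⇒ V=6.9393 continue | (k=5,j=3): S=120.5113, K−S=0.0000, hold=1.2060 ⇒ V=1.2060 continue | (k=5,j=4): S=148.3965, K−S=0.0000, hold=0.0000 ⇒ V=0.0000 continue | (k=5,j=5): S=182.7341, K−S=0.0000, hold=0.0000 ⇒ V=0.0000 continue
k=4: (k=4,j=0): S=71.6206, K−S=25.7194, hold=25.7832 ⇒ V=25.7832 continue | (k=4,j=1): S=88.1930, K−S=9.1470, hold=12.8690 ⇒ V=12.8690 continue | (k=4,j=2): S=108.6000, K−S=0.0000, hold=4.1202 ⇒ V=4.1202 continue | (k=4,j=3): S=133.7291, K−S=0.0000, hold=0.6138 ⇒ V=0.6138 continue | (k=4,j=4): S=164.6727, K−S=0.0000, hold=0.0000 ⇒ V=0.0000 continue
k=3: (k=3,j=0): S=79.4760, K−S=17.8640, hold=19.4006 ⇒ V=19.4006 continue | (k=3,j=1): S=97.8660, K−S=0.0000, hold=8.5598 ⇒ V=8.5598 continue | (k=3,j=2): S=120.5113, K−S=0.0000, hold=2.3964 ⇒ V=2.3964 continue | (k=3,j=3): S=148.3965, K−S=0.0000, hold=0.3124 ⇒ V=0.3124 continue
k=2: (k=2,j=0): S=88.1930, K−S=9.1470, hold=14.0499 ⇒ V=14.0499 continue | (k=2,j=1): S=108.6000, K−S=0.0000, hold=5.5257 ⇒ V=5.5257 continue | (k=2,j=2): S=133.7291, K−S=0.0000, hold=1.3721 ⇒ V=1.3721 continue
k=1: (k=1,j=0): S=97.8660, K−S=0.0000, hold=9.8465 ⇒ V=9.8465 continue | (k=1,j=1): S=120.5113, K−S=0.0000, hold=3.4817 ⇒ V=3.4817 continue
k=0: (k=0,j=0): S=108.6000, K−S=0.0000, hold=6.7100 ⇒ V=6.7100 continue

price = 6.7100
tree:
6.7100
9.8465 3.4817
14.0499 5.5257 1.3721
19.4006 8.5598 2.3964 0.3124
25.7832 12.8690 4.1202 0.6138 0.0000
32.7984 18.6336 6.9393 1.2060 0.0000 0.0000
39.1776 25.7194 11.3632 2.3695 0.0000 0.0000 0.0000
44.9264 32.7984 17.8640 4.6555 0.0000 0.0000 0.0000 0.0000
50.1069 39.1776 25.7194 9.1470 0.0000 0.0000 0.0000 0.0000 0.0000
54.7754 44.9264 32.7984 17.8640 0.0000 0.0000 0.0000 0.0000 0.0000 0.0000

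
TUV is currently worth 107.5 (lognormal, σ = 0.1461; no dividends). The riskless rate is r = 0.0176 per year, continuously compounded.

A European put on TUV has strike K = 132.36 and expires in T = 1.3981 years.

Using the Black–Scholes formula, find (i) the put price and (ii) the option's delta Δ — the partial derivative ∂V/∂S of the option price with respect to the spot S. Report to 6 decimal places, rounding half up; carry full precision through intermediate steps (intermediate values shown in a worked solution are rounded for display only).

σ√T = 0.1461·√1.3981 = 0.172751
d₁ = (ln(S/K) + (r+σ²/2)T) / (σ√T) = (ln(107.5/132.36) + (0.0176+0.1461²/2)·1.3981) / 0.172751 = (-0.208035 + 0.039528) / 0.172751 = -0.975434
d₂ = d₁ − σ√T = -0.975434 − 0.172751 = -1.148184
e^{−rT} = 0.975694
N(−d₁) = 0.835327,  N(−d₂) = 0.874554
Put price V = K·e^{−rT}·N(−d₂) − S·N(−d₁) = 112.942342 − 89.797703 = 23.144639
Δ = −N(−d₁) = -0.835327

price = 23.144639
Δ = -0.835327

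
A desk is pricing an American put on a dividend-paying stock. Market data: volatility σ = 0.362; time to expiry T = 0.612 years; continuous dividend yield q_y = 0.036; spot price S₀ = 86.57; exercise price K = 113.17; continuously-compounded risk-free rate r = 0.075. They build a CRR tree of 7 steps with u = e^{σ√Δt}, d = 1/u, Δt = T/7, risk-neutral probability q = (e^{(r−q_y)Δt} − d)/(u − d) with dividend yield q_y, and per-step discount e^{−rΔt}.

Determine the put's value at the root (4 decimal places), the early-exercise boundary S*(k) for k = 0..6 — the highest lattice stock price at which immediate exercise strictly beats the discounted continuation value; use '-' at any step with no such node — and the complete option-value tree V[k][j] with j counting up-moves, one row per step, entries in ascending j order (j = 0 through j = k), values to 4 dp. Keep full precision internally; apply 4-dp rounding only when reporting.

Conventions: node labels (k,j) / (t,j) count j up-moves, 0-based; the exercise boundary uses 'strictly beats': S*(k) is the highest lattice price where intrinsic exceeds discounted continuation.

Δt=0.08743, u=1.11298, d=0.89849, q=0.48919, disc=e^(-rΔt)=0.99346
k=7 terminal: V=max(K-S,0) → 72.2470 62.4781 50.3771 35.3875 16.8197 0.0000 0.0000 0.0000
k=6: j=0 S=45.5463 intr=67.6237 cont=67.0272 V=67.6237[EX]; j=1 S=56.4189 intr=56.7511 cont=56.1888 V=56.7511[EX]; j=2 S=69.8869 intr=43.2831 cont=42.7630 V=43.2831[EX]; j=3 S=86.5700 intr=26.6000 cont=26.1324 V=26.6000[EX]; j=4 S=107.2356 intr=5.9344 cont=8.5355 V=8.5355[hold]; j=5 S=132.8343 intr=0.0000 cont=0.0000 V=0.0000[hold]; j=6 S=164.5439 intr=0.0000 cont=0.0000 V=0.0000[hold]  S*(6)=86.5700
k=5: j=0 S=50.6919 intr=62.4781 cont=61.8977 V=62.4781[EX]; j=1 S=62.7929 intr=50.3771 cont=49.8348 V=50.3771[EX]; j=2 S=77.7825 intr=35.3875 cont=34.8923 V=35.3875[EX]; j=3 S=96.3503 intr=16.8197 cont=17.6469 V=17.6469[hold]; j=4 S=119.3506 intr=0.0000 cont=4.3315 V=4.3315[hold]; j=5 S=147.8414 intr=0.0000 cont=0.0000 V=0.0000[hold]  S*(5)=77.7825
k=4: j=0 S=56.4189 intr=56.7511 cont=56.1888 V=56.7511[EX]; j=1 S=69.8869 intr=43.2831 cont=42.7630 V=43.2831[EX]; j=2 S=86.5700 intr=26.6000 cont=26.5344 V=26.6000[EX]; j=3 S=107.2356 intr=5.9344 cont=11.0604 V=11.0604[hold]; j=4 S=132.8343 intr=0.0000 cont=2.1981 V=2.1981[hold]  S*(4)=86.5700
k=3: j=0 S=62.7929 intr=50.3771 cont=49.8348 V=50.3771[EX]; j=1 S=77.7825 intr=35.3875 cont=34.8923 V=35.3875[EX]; j=2 S=96.3503 intr=16.8197 cont=18.8740 V=18.8740[hold]; j=3 S=119.3506 intr=0.0000 cont=6.6811 V=6.6811[hold]  S*(3)=77.7825
k=2: j=0 S=69.8869 intr=43.2831 cont=42.7630 V=43.2831[EX]; j=1 S=86.5700 intr=26.6000 cont=27.1308 V=27.1308[hold]; j=2 S=107.2356 intr=5.9344 cont=12.8250 V=12.8250[hold]  S*(2)=69.8869
k=1: j=0 S=77.7825 intr=35.3875 cont=35.1503 V=35.3875[EX]; j=1 S=96.3503 intr=16.8197 cont=20.0009 V=20.0009[hold]  S*(1)=77.7825
k=0: j=0 S=86.5700 intr=26.6000 cont=27.6785 V=27.6785[hold]  S*(0)=-

price = 27.6785
boundary = - 77.7825 69.8869 77.7825 86.5700 77.7825 86.5700
tree:
27.6785
35.3875 20.0009
43.2831 27.1308 12.8250
50.3771 35.3875 18.8740 6.6811
56.7511 43.2831 26.6000 11.0604 2.1981
62.4781 50.3771 35.3875 17.6469 4.3315 0.0000
67.6237 56.7511 43.2831 26.6000 8.5355 0.0000 0.0000
72.2470 62.4781 50.3771 35.3875 16.8197 0.0000 0.0000 0.0000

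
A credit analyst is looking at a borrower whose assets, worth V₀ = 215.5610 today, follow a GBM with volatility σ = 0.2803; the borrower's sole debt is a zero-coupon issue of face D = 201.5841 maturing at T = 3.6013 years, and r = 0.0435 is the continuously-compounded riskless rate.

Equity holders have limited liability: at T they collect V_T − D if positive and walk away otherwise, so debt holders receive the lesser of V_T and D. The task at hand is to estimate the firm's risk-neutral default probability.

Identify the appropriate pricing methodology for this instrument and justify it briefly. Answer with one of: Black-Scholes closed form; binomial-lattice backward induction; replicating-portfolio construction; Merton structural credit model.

framework: Merton structural credit model

Key observation: the asked-for credit quantity lives on the firm's capital structure — asset value, asset volatility, debt face 201.5841 — which is the structural model's domain.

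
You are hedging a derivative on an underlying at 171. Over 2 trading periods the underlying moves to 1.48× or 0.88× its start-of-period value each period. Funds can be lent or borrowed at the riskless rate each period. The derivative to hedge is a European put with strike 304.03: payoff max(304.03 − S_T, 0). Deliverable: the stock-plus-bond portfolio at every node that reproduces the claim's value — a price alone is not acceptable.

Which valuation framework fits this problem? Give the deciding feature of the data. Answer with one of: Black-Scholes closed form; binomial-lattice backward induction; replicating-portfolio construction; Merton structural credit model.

Key observation: the mandate to exhibit the hedge at every date and state singles out the replicating-portfolio construction on the 2-period tree with factors 1.48 and 0.88 from 171.

framework: replicating-portfolio construction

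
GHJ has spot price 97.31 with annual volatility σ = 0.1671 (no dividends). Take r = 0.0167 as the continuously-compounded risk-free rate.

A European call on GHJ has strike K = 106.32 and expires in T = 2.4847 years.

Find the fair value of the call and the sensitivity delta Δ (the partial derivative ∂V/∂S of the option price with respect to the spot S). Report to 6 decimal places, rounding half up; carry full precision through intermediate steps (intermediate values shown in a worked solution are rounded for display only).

price = 8.262465
Δ = 0.481275

σ√T = 0.1671·√2.4847 = 0.263399
d₁ = (ln(S/K) + (r+σ²/2)T) / (σ√T) = (ln(97.31/106.32) + (0.0167+0.1671²/2)·2.4847) / 0.263399 = (-0.088552 + 0.076184) / 0.263399 = -0.046955
d₂ = d₁ − σ√T = -0.046955 − 0.263399 = -0.310353
e^{−rT} = 0.959355
N(d₁) = 0.481275,  N(d₂) = 0.378146
Call price V = S·N(d₁) − K·e^{−rT}·N(d₂) = 46.832844 − 38.570379 = 8.262465
Δ = N(d₁) = 0.481275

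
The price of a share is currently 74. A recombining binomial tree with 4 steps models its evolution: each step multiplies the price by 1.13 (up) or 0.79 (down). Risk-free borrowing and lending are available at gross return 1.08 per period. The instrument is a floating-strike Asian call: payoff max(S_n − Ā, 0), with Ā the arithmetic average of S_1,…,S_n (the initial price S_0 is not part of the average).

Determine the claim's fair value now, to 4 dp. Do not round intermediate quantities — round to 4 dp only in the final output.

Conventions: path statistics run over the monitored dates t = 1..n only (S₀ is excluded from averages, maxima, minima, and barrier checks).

Under the martingale measure an up-move has probability p* = 0.8529; value the claim as the probability-weighted average of per-path payoffs, discounted 4 periods at R = 1.08.
Enumerate all 2^4 = 16 price paths (U = up ×1.13, D = down ×0.79); each path with k up-moves has probability p*^k·(1−p*)^(4−k).
DDDD: Ā=42.4878, payoff=0.0000, prob=0.000468
UDDD: Ā=60.7737, payoff=0.0000, prob=0.002713
DUDD: Ā=54.4837, payoff=0.0000, prob=0.002713
UUDD: Ā=77.9324, payoff=0.0000, prob=0.015733
DDUD: Ā=49.5146, payoff=0.0000, prob=0.002713
UDUD: Ā=70.8247, payoff=0.0000, prob=0.015733
DUUD: Ā=64.5347, payoff=0.0000, prob=0.015733
UUUD: Ā=92.3092, payoff=0.0000, prob=0.091253
DDDU: Ā=45.5891, payoff=0.0000, prob=0.002713
UDDU: Ā=65.2097, payoff=0.0000, prob=0.015733
DUDU: Ā=58.9197, payoff=0.0519, prob=0.015733
UUDU: Ā=84.2775, payoff=0.0743, prob=0.091253
DDUU: Ā=53.9506, payoff=5.0210, prob=0.015733
UDUU: Ā=77.1698, payoff=7.1820, prob=0.091253
DUUU: Ā=70.8798, payoff=13.4720, prob=0.091253
UUUU: Ā=101.3850, payoff=19.2700, prob=0.529269
Price = Σ prob·payoff / R^4 = 12.170364 / 1.360489 = 8.9456

price = 8.9456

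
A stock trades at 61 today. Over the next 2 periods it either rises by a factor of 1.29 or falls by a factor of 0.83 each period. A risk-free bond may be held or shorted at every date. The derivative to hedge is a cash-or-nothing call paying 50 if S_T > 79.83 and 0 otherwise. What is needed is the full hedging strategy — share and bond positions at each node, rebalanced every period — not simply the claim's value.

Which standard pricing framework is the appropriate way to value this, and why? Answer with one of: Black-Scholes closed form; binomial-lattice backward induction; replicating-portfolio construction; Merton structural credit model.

Key observation: the mandate to exhibit the hedge at every date and state singles out the replicating-portfolio construction on the 2-period tree with factors 1.29 and 0.83 from 61.

framework: replicating-portfolio construction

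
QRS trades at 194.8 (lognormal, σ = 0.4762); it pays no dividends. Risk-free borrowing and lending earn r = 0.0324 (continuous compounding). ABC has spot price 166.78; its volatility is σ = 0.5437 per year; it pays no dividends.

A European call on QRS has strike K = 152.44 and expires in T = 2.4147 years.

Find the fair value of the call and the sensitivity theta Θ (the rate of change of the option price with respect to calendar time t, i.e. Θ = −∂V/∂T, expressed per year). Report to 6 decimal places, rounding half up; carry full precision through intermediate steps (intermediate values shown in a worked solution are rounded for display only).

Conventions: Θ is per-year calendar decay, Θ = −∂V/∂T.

price = 79.674183
Θ = -11.003542

σ√T = 0.4762·√2.4147 = 0.739982
d₁ = (ln(S/K) + (r+σ²/2)T) / (σ√T) = (ln(194.8/152.44) + (0.0324+0.4762²/2)·2.4147) / 0.739982 = (0.245202 + 0.352023) / 0.739982 = 0.807081
d₂ = d₁ − σ√T = 0.807081 − 0.739982 = 0.067099
e^{−rT} = 0.924746
N(d₁) = 0.790190,  N(d₂) = 0.526749
Call price V = S·N(d₁) − K·e^{−rT}·N(d₂) = 153.929021 − 74.254838 = 79.674183
φ(d₁) = (1/√(2π))·e^{−d₁²/2} = 0.288048
Θ = −S·φ(d₁)·σ/(2√T) − r·K·e^{−rT}·N(d₂) = −8.597686 − 2.405857 = -11.003542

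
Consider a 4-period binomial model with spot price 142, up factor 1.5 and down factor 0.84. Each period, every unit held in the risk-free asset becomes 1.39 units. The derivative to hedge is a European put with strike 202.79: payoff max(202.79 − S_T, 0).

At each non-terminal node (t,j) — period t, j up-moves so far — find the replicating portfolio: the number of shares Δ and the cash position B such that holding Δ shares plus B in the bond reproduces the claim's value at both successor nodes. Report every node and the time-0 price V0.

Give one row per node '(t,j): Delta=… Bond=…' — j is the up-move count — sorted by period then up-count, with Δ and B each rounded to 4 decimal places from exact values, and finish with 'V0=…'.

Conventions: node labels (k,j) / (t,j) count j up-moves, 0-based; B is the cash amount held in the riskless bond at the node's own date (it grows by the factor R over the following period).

(0,0): Delta=-0.0221 Bond=3.4877
(1,0): Delta=-0.1499 Bond=20.0908
(1,1): Delta=-0.0078 Bond=1.7993
(2,0): Delta=-0.7947 Bond=92.5253
(2,1): Delta=-0.0777 Bond=15.0064
(2,2): Delta=0.0000 Bond=0.0000
(3,0): Delta=-1.0000 Bond=145.8921
(3,1): Delta=-0.7717 Bond=125.1538
(3,2): Delta=0.0000 Bond=0.0000
(3,3): Delta=0.0000 Bond=0.0000
V0=0.3437

Arbitrage-free pricing uses the up-move probability p* = (R−d)/(u−d) = 0.8333, discounting each step at R = 1.39.
Payoffs at expiry: V(4,0)=132.0923, V(4,1)=76.5440, V(4,2)=0.0000, V(4,3)=0.0000, V(4,4)=0.0000
  t=3,j=0: stock 84.1640 → up 126.2460 (V=76.5440), down 70.6977 (V=132.0923). Price 61.7281; hedge Δ=-1.0000, bond B=145.8921.
  t=3,j=1: stock 150.2928 → up 225.4392 (V=0.0000), down 126.2460 (V=76.5440). Price 9.1779; hedge Δ=-0.7717, bond B=125.1538.
  t=3,j=2: stock 268.3800 → up 402.5700 (V=0.0000), down 225.4392 (V=0.0000). Price 0.0000; hedge Δ=0.0000, bond B=0.0000.
  t=3,j=3: stock 479.2500 → up 718.8750 (V=0.0000), down 402.5700 (V=0.0000). Price 0.0000; hedge Δ=0.0000, bond B=0.0000.
  t=2,j=0: stock 100.1952 → up 150.2928 (V=9.1779), down 84.1640 (V=61.7281). Price 12.9038; hedge Δ=-0.7947, bond B=92.5253.
  t=2,j=1: stock 178.9200 → up 268.3800 (V=0.0000), down 150.2928 (V=9.1779). Price 1.1005; hedge Δ=-0.0777, bond B=15.0064.
  t=2,j=2: stock 319.5000 → up 479.2500 (V=0.0000), down 268.3800 (V=0.0000). Price 0.0000; hedge Δ=0.0000, bond B=0.0000.
  t=1,j=0: stock 119.2800 → up 178.9200 (V=1.1005), down 100.1952 (V=12.9038). Price 2.2070; hedge Δ=-0.1499, bond B=20.0908.
  t=1,j=1: stock 213.0000 → up 319.5000 (V=0.0000), down 178.9200 (V=1.1005). Price 0.1320; hedge Δ=-0.0078, bond B=1.7993.
  t=0,j=0: stock 142.0000 → up 213.0000 (V=0.1320), down 119.2800 (V=2.2070). Price 0.3437; hedge Δ=-0.0221, bond B=3.4877.
Check: Δ(0,0)·S0 + B(0,0) = 0.3437 = V0.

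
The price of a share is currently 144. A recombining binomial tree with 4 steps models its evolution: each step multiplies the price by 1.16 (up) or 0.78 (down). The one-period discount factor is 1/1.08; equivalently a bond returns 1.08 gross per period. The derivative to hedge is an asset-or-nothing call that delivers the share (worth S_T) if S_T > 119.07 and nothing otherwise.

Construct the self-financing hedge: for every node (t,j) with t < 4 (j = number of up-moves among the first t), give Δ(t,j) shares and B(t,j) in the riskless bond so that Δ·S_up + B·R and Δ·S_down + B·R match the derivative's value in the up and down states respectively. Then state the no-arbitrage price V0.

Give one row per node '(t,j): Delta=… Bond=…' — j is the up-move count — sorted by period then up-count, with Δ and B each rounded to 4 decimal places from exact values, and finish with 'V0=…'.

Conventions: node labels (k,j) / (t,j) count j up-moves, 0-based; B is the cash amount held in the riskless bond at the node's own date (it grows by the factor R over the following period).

The replicating-portfolio and risk-neutral prices coincide; use p* = (1.08−0.78)/(1.16−0.78) = 0.7895 for the latter.
Terminal payoffs: V(4,0)=0.0000, V(4,1)=0.0000, V(4,2)=0.0000, V(4,3)=175.3198, V(4,4)=260.7321
(3,0): S=68.3355. Δ = (V_up−V_dn)/(S_up−S_dn) = (0.0000−0.0000)/(79.2692−53.3017) = 0.0000. V = [p*·0.0000 + (1−p*)·0.0000]/1.08 = 0.0000. B = V − Δ·S = 0.0000.
(3,1): S=101.6271. Δ = (V_up−V_dn)/(S_up−S_dn) = (0.0000−0.0000)/(117.8875−79.2692) = 0.0000. V = [p*·0.0000 + (1−p*)·0.0000]/1.08 = 0.0000. B = V − Δ·S = 0.0000.
(3,2): S=151.1378. Δ = (V_up−V_dn)/(S_up−S_dn) = (175.3198−0.0000)/(175.3198−117.8875) = 3.0526. V = [p*·175.3198 + (1−p*)·0.0000]/1.08 = 128.1578. B = V − Δ·S = -333.2102.
(3,3): S=224.7690. Δ = (V_up−V_dn)/(S_up−S_dn) = (260.7321−175.3198)/(260.7321−175.3198) = 1.0000. V = [p*·260.7321 + (1−p*)·175.3198]/1.08 = 224.7690. B = V − Δ·S = 0.0000.
(2,0): S=87.6096. Δ = (V_up−V_dn)/(S_up−S_dn) = (0.0000−0.0000)/(101.6271−68.3355) = 0.0000. V = [p*·0.0000 + (1−p*)·0.0000]/1.08 = 0.0000. B = V − Δ·S = 0.0000.
(2,1): S=130.2912. Δ = (V_up−V_dn)/(S_up−S_dn) = (128.1578−0.0000)/(151.1378−101.6271) = 2.5885. V = [p*·128.1578 + (1−p*)·0.0000]/1.08 = 93.6826. B = V − Δ·S = -243.5747.
(2,2): S=193.7664. Δ = (V_up−V_dn)/(S_up−S_dn) = (224.7690−128.1578)/(224.7690−151.1378) = 1.3121. V = [p*·224.7690 + (1−p*)·128.1578]/1.08 = 189.2869. B = V − Δ·S = -64.9533.
(1,0): S=112.3200. Δ = (V_up−V_dn)/(S_up−S_dn) = (93.6826−0.0000)/(130.2912−87.6096) = 2.1949. V = [p*·93.6826 + (1−p*)·0.0000]/1.08 = 68.4814. B = V − Δ·S = -178.0517.
(1,1): S=167.0400. Δ = (V_up−V_dn)/(S_up−S_dn) = (189.2869−93.6826)/(193.7664−130.2912) = 1.5062. V = [p*·189.2869 + (1−p*)·93.6826]/1.08 = 156.6293. B = V − Δ·S = -94.9609.
(0,0): S=144.0000. Δ = (V_up−V_dn)/(S_up−S_dn) = (156.6293−68.4814)/(167.0400−112.3200) = 1.6109. V = [p*·156.6293 + (1−p*)·68.4814]/1.08 = 127.8443. B = V − Δ·S = -104.1238.
Check: Δ(0,0)·S0 + B(0,0) = 127.8443 = V0.

(0,0): Delta=1.6109 Bond=-104.1238
(1,0): Delta=2.1949 Bond=-178.0517
(1,1): Delta=1.5062 Bond=-94.9609
(2,0): Delta=0.0000 Bond=0.0000
(2,1): Delta=2.5885 Bond=-243.5747
(2,2): Delta=1.3121 Bond=-64.9533
(3,0): Delta=0.0000 Bond=0.0000
(3,1): Delta=0.0000 Bond=0.0000
(3,2): Delta=3.0526 Bond=-333.2102
(3,3): Delta=1.0000 Bond=0.0000
V0=127.8443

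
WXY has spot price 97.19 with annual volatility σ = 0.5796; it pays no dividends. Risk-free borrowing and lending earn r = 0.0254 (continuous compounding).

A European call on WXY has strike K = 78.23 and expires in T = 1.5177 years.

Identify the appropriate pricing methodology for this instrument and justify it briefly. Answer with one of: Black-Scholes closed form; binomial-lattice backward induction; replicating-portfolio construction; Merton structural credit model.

framework: Black-Scholes closed form

Key observation: everything needed for the exact continuous-time valuation of the European call on WXY (strike 78.23) is given, and no feature rules the closed form out.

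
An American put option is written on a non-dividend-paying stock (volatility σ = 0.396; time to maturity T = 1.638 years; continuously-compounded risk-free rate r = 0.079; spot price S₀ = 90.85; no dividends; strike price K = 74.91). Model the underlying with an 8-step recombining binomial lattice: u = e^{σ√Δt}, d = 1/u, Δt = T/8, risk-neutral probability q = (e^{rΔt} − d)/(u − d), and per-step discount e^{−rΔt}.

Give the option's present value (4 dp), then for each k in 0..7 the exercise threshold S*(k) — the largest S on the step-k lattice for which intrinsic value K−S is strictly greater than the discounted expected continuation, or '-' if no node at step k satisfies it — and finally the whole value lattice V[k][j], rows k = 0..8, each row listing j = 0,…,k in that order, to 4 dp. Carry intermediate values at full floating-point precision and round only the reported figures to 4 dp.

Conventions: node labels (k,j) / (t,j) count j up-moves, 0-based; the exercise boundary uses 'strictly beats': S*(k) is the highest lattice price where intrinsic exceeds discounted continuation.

Δt=0.20475  u=1.19624  d=0.83595  q=0.50058  discount=0.98395
step 8 (expiry): payoffs max(K−S,0) = 53.2447 43.9069 30.5446 11.4230 0.0000 0.0000 0.0000 0.0000 0.0000
step 7: (k=7,j=0): S=25.9170, K−S=48.9930, hold=47.7911 ⇒ V=48.9930 exercise | (k=7,j=1): S=37.0873, K−S=37.8227, hold=36.6208 ⇒ V=37.8227 exercise | (k=7,j=2): S=53.0719, K−S=21.8381, hold=20.6361 ⇒ V=21.8381 exercise | (k=7,j=3): S=75.9460, K−S=0.0000, hold=5.6133 ⇒ V=5.6133 continue | (k=7,j=4): S=108.6788, K−S=0.0000, hold=0.0000 ⇒ V=0.0000 continue | (k=7,j=5): S=155.5196, K−S=0.0000, hold=0.0000 ⇒ V=0.0000 continue | (k=7,j=6): S=222.5487, K−S=0.0000, hold=0.0000 ⇒ V=0.0000 continue | (k=7,j=7): S=318.4676, K−S=0.0000, hold=0.0000 ⇒ V=0.0000 continue  boundary S*=53.0719
step 6: (k=6,j=0): S=31.0031, K−S=43.9069, hold=42.7050 ⇒ V=43.9069 exercise | (k=6,j=1): S=44.3654, K−S=30.5446, hold=29.3426 ⇒ V=30.5446 exercise | (k=6,j=2): S=63.4870, K−S=11.4230, hold=13.4962 ⇒ V=13.4962 continue | (k=6,j=3): S=90.8500, K−S=0.0000, hold=2.7584 ⇒ V=2.7584 continue | (k=6,j=4): S=130.0065, K−S=0.0000, hold=0.0000 ⇒ V=0.0000 continue | (k=6,j=5): S=186.0395, K−S=0.0000, hold=0.0000 ⇒ V=0.0000 continue | (k=6,j=6): S=266.2228, K−S=0.0000, hold=0.0000 ⇒ V=0.0000 continue  boundary S*=44.3654
step 5: (k=5,j=0): S=37.0873, K−S=37.8227, hold=36.6208 ⇒ V=37.8227 exercise | (k=5,j=1): S=53.0719, K−S=21.8381, hold=21.6573 ⇒ V=21.8381 exercise | (k=5,j=2): S=75.9460, K−S=0.0000, hold=7.9907 ⇒ V=7.9907 continue | (k=5,j=3): S=108.6788, K−S=0.0000, hold=1.3555 ⇒ V=1.3555 continue | (k=5,j=4): S=155.5196, K−S=0.0000, hold=0.0000 ⇒ V=0.0000 continue | (k=5,j=5): S=222.5487, K−S=0.0000, hold=0.0000 ⇒ V=0.0000 continue  boundary S*=53.0719
step 4: (k=4,j=0): S=44.3654, K−S=30.5446, hold=29.3426 ⇒ V=30.5446 exercise | (k=4,j=1): S=63.4870, K−S=11.4230, hold=14.6672 ⇒ V=14.6672 continue | (k=4,j=2): S=90.8500, K−S=0.0000, hold=4.5943 ⇒ V=4.5943 continue | (k=4,j=3): S=130.0065, K−S=0.0000, hold=0.6661 ⇒ V=0.6661 continue | (k=4,j=4): S=186.0395, K−S=0.0000, hold=0.0000 ⇒ V=0.0000 continue  boundary S*=44.3654
step 3: (k=3,j=0): S=53.0719, K−S=21.8381, hold=22.2341 ⇒ V=22.2341 continue | (k=3,j=1): S=75.9460, K−S=0.0000, hold=9.4705 ⇒ V=9.4705 continue | (k=3,j=2): S=108.6788, K−S=0.0000, hold=2.5858 ⇒ V=2.5858 continue | (k=3,j=3): S=155.5196, K−S=0.0000, hold=0.3273 ⇒ V=0.3273 continue  boundary S*=-
step 2: (k=2,j=0): S=63.4870, K−S=11.4230, hold=15.5906 ⇒ V=15.5906 continue | (k=2,j=1): S=90.8500, K−S=0.0000, hold=5.9274 ⇒ V=5.9274 continue | (k=2,j=2): S=130.0065, K−S=0.0000, hold=1.4319 ⇒ V=1.4319 continue  boundary S*=-
step 1: (k=1,j=0): S=75.9460, K−S=0.0000, hold=10.5809 ⇒ V=10.5809 continue | (k=1,j=1): S=108.6788, K−S=0.0000, hold=3.6180 ⇒ V=3.6180 continue  boundary S*=-
step 0: (k=0,j=0): S=90.8500, K−S=0.0000, hold=6.9816 ⇒ V=6.9816 continue  boundary S*=-

price = 6.9816
boundary = - - - - 44.3654 53.0719 44.3654 53.0719
tree:
6.9816
10.5809 3.6180
15.5906 5.9274 1.4319
22.2341 9.4705 2.5858 0.3273
30.5446 14.6672 4.5943 0.6661 0.0000
37.8227 21.8381 7.9907 1.3555 0.0000 0.0000
43.9069 30.5446 13.4962 2.7584 0.0000 0.0000 0.0000
48.9930 37.8227 21.8381 5.6133 0.0000 0.0000 0.0000 0.0000
53.2447 43.9069 30.5446 11.4230 0.0000 0.0000 0.0000 0.0000 0.0000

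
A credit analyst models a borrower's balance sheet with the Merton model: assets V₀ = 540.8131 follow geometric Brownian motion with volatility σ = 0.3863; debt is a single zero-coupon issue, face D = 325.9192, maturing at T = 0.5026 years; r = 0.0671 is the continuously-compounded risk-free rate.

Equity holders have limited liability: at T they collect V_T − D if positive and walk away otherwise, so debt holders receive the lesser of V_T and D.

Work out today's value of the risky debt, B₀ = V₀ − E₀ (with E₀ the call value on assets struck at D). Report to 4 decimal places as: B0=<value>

Work the structural quantities from V₀ = 540.8131 against face 325.9192:
d₁ = [ln(V₀/D) + (r + σ²/2)T] / (σ√T)
   = [ln(540.8131/325.9192) + (0.0671 + 0.5·0.3863²)·0.5026] / (0.3863·√0.5026)
   = [0.506424 + 0.071225] / 0.273865 = 2.109252
d₂ = d₁ − σ√T = 2.109252 − 0.273865 = 1.835388
N(d₁) = 0.982539,  N(d₂) = 0.966776,  e^(−rT) = 0.966838
E₀ = V₀·N(d₁) − D·e^(−rT)·N(d₂)
   = 540.8131·0.982539 − 325.9192·0.966838·0.966776 = 226.728009
B₀ = V₀ − E₀ = 540.8131 − 226.728009 = 314.085091

B0=314.0851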